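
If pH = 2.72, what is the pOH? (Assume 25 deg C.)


At 25 deg C, pH + pOH = 14.
pOH = 14 - pH = 14 - 2.72
pOH = 11.28:

11.28


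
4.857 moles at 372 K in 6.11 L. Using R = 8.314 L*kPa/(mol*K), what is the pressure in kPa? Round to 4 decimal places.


PV = nRT, solve for P = nRT / V.
nRT = 4.857 * 8.314 * 372 = 15021.7685
P = 15021.7685 / 6.11
P = 2458.55458265 kPa, rounded to 4 dp:

2458.5546 kPa


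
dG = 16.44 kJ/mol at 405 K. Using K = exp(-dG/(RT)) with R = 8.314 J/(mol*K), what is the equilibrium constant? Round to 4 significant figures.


dG is in kJ/mol; multiply by 1000 to match R in J/(mol*K).
RT = 8.314 * 405 = 3367.17 J/mol
exponent = -dG*1000 / (RT) = -(16.44*1000) / 3367.17 = -4.88243837
K = exp(-4.88243837)
K = 0.0075785123, rounded to 4 significant figures:

0.007579


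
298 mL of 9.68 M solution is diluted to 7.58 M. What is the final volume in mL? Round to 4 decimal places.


Dilution: M1*V1 = M2*V2, solve for V2.
V2 = M1*V1 / M2
V2 = 9.68 * 298 / 7.58
V2 = 2884.64 / 7.58
V2 = 380.55936675 mL, rounded to 4 dp:

380.5594 mL


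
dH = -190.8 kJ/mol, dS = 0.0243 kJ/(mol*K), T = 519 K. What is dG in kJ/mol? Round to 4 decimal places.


Gibbs: dG = dH - T*dS (consistent units, dS already in kJ/(mol*K)).
T*dS = 519 * 0.0243 = 12.6117
dG = -190.8 - (12.6117)
dG = -203.4117 kJ/mol, rounded to 4 dp:

-203.4117 kJ/mol


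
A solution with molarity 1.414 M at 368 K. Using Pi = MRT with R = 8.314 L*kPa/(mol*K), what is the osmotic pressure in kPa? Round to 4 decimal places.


Osmotic pressure (van't Hoff): Pi = M*R*T.
RT = 8.314 * 368 = 3059.552
Pi = 1.414 * 3059.552
Pi = 4326.206528 kPa, rounded to 4 dp:

4326.2065 kPa


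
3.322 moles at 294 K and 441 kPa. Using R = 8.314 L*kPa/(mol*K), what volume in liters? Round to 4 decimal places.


PV = nRT, solve for V = nRT / P.
nRT = 3.322 * 8.314 * 294 = 8120.0178
V = 8120.0178 / 441
V = 18.41273878 L, rounded to 4 dp:

18.4127 L


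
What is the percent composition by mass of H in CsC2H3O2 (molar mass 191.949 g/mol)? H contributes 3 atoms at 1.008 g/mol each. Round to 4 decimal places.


pct = 100 * (n_elem * M_elem) / M_total
mass_contribution = 3 * 1.008 = 3.024 g/mol
pct = 100 * 3.024 / 191.949
pct = 1.57541847 %, rounded to 4 dp:

1.5754 %


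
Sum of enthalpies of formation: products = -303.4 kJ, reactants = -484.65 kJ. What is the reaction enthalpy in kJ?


dH_rxn = sum(dH_f products) - sum(dH_f reactants)
dH_rxn = -303.4 - (-484.65)
dH_rxn = 181.25 kJ:

181.25 kJ


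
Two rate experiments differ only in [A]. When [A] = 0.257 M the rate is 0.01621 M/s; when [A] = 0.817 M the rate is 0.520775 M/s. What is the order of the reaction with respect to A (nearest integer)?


Rate is proportional to [A]^n, so rate2/rate1 = ([A]2/[A]1)^n. Take logs to solve for n.
rate2/rate1 = 0.520775 / 0.01621 = 32.1268
[A]2/[A]1 = 0.817 / 0.257 = 3.179
n = ln(32.1268) / ln(3.179) = 3.0
Nearest integer order:

3


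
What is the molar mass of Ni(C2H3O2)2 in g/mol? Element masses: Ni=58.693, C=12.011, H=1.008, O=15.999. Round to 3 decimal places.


M = sum(count * atomic_mass) over atoms.
M = 1*58.693 + 4*12.011 + 6*1.008 + 4*15.999
M = 58.693 + 48.044 + 6.048 + 63.996
M = 176.781 g/mol, rounded to 3 dp:

176.781 g/mol


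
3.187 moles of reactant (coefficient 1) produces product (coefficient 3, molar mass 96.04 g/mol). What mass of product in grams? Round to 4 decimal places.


Use the coefficient ratio to convert reactant moles to product moles, then multiply by the product's molar mass.
moles_P = moles_R * (coeff_P / coeff_R) = 3.187 * (3/1) = 9.561
mass_P = moles_P * M_P = 9.561 * 96.04
mass_P = 918.23844 g, rounded to 4 dp:

918.2384 g


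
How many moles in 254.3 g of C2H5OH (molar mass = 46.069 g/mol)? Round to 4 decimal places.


n = mass / M
n = 254.3 / 46.069
n = 5.5199809 mol, rounded to 4 dp:

5.5200 mol


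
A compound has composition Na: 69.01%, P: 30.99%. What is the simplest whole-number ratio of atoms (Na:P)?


Assume 100 g of compound, divide each mass% by atomic mass to get moles, then normalize by the smallest to get a raw atom ratio.
Moles per 100 g: Na: 69.01/22.99 = 3.0017, P: 30.99/30.974 = 1.0005
Raw ratio (divide by min = 1.0005): Na: 3.0, P: 1.0
Multiply by 1 to clear fractions: Na: 3.0 ~= 3, P: 1.0 ~= 1
Reduce by GCD to get the simplest whole-number ratio:

3:1


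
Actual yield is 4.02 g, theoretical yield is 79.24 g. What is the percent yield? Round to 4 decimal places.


% yield = 100 * actual / theoretical
% yield = 100 * 4.02 / 79.24
% yield = 5.07319536 %, rounded to 4 dp:

5.0732 %


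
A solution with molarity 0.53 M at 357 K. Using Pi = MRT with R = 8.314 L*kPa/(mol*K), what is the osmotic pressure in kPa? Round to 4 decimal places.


Osmotic pressure (van't Hoff): Pi = M*R*T.
RT = 8.314 * 357 = 2968.098
Pi = 0.53 * 2968.098
Pi = 1573.09194 kPa, rounded to 4 dp:

1573.0919 kPa


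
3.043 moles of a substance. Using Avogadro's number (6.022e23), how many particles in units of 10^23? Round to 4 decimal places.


N = n * NA, then divide by 1e23 for the requested units.
N / 1e23 = n * 6.022
N / 1e23 = 3.043 * 6.022
N / 1e23 = 18.324946, rounded to 4 dp:

18.3249


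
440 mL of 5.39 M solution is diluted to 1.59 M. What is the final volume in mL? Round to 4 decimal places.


Dilution: M1*V1 = M2*V2, solve for V2.
V2 = M1*V1 / M2
V2 = 5.39 * 440 / 1.59
V2 = 2371.6 / 1.59
V2 = 1491.57232704 mL, rounded to 4 dp:

1491.5723 mL


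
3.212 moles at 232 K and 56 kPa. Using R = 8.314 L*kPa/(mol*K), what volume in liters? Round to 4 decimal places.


PV = nRT, solve for V = nRT / P.
nRT = 3.212 * 8.314 * 232 = 6195.4598
V = 6195.4598 / 56
V = 110.63321071 L, rounded to 4 dp:

110.6332 L


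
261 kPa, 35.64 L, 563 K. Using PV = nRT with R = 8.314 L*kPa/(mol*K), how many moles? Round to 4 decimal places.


PV = nRT, solve for n = PV / (RT).
PV = 261 * 35.64 = 9302.04
RT = 8.314 * 563 = 4680.782
n = 9302.04 / 4680.782
n = 1.98728332 mol, rounded to 4 dp:

1.9873 mol


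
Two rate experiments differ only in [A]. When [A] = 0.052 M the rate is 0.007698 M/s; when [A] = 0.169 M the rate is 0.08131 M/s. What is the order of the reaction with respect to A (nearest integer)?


Rate is proportional to [A]^n, so rate2/rate1 = ([A]2/[A]1)^n. Take logs to solve for n.
rate2/rate1 = 0.08131 / 0.007698 = 10.5625
[A]2/[A]1 = 0.169 / 0.052 = 3.25
n = ln(10.5625) / ln(3.25) = 2.0
Nearest integer order:

2


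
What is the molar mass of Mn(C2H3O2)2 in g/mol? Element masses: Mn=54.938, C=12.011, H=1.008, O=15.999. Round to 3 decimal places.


M = sum(count * atomic_mass) over atoms.
M = 1*54.938 + 4*12.011 + 6*1.008 + 4*15.999
M = 54.938 + 48.044 + 6.048 + 63.996
M = 173.026 g/mol, rounded to 3 dp:

173.026 g/mol


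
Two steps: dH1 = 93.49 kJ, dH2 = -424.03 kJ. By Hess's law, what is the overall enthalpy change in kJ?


Hess's law: enthalpy is a state function, so add the step enthalpies.
dH_total = dH1 + dH2 = 93.49 + (-424.03)
dH_total = -330.54 kJ:

-330.54 kJ


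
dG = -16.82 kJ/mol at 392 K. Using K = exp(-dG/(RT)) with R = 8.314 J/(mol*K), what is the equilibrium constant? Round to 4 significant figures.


dG is in kJ/mol; multiply by 1000 to match R in J/(mol*K).
RT = 8.314 * 392 = 3259.088 J/mol
exponent = -dG*1000 / (RT) = -(-16.82*1000) / 3259.088 = 5.160953
K = exp(5.160953)
K = 174.33051, rounded to 4 significant figures:

174.3


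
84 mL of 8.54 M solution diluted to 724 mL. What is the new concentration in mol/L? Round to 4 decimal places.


Dilution: M1*V1 = M2*V2, solve for M2.
M2 = M1*V1 / V2
M2 = 8.54 * 84 / 724
M2 = 717.36 / 724
M2 = 0.99082873 mol/L, rounded to 4 dp:

0.9908 mol/L


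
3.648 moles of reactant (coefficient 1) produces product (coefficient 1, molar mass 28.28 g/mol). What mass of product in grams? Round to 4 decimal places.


Use the coefficient ratio to convert reactant moles to product moles, then multiply by the product's molar mass.
moles_P = moles_R * (coeff_P / coeff_R) = 3.648 * (1/1) = 3.648
mass_P = moles_P * M_P = 3.648 * 28.28
mass_P = 103.16544 g, rounded to 4 dp:

103.1654 g


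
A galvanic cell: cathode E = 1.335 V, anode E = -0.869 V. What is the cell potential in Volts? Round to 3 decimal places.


Standard cell potential: E_cell = E_cathode - E_anode.
E_cell = 1.335 - (-0.869)
E_cell = 2.204 V, rounded to 3 dp:

2.204 V


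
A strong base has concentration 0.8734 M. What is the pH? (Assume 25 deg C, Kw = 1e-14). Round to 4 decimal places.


A strong base dissociates completely, so [OH-] equals the given concentration.
pOH = -log10([OH-]) = -log10(0.8734) = 0.058787
pH = 14 - pOH = 14 - 0.058787
pH = 13.941213, rounded to 4 dp:

13.9412


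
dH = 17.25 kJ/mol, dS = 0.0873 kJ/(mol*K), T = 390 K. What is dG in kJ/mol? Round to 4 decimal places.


Gibbs: dG = dH - T*dS (consistent units, dS already in kJ/(mol*K)).
T*dS = 390 * 0.0873 = 34.047
dG = 17.25 - (34.047)
dG = -16.797 kJ/mol, rounded to 4 dp:

-16.7970 kJ/mol


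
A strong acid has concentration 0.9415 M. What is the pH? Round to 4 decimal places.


A strong acid dissociates completely, so [H+] equals the given concentration.
pH = -log10([H+]) = -log10(0.9415)
pH = 0.02617968, rounded to 4 dp:

0.0262


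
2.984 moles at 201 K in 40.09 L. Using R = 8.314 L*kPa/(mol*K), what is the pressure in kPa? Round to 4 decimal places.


PV = nRT, solve for P = nRT / V.
nRT = 2.984 * 8.314 * 201 = 4986.6042
P = 4986.6042 / 40.09
P = 124.38523821 kPa, rounded to 4 dp:

124.3852 kPa


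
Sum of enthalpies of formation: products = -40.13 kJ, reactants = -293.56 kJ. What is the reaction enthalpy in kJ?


dH_rxn = sum(dH_f products) - sum(dH_f reactants)
dH_rxn = -40.13 - (-293.56)
dH_rxn = 253.43 kJ:

253.43 kJ


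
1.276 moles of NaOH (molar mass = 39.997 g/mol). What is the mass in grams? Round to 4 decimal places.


mass = n * M
mass = 1.276 * 39.997
mass = 51.036172 g, rounded to 4 dp:

51.0362 g


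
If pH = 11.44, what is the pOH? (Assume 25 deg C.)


At 25 deg C, pH + pOH = 14.
pOH = 14 - pH = 14 - 11.44
pOH = 2.56:

2.56


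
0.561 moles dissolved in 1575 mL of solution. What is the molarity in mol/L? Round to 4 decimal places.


Convert volume to liters: V_L = V_mL / 1000.
V_L = 1575 / 1000 = 1.575 L
M = n / V_L = 0.561 / 1.575
M = 0.35619048 mol/L, rounded to 4 dp:

0.3562 mol/L


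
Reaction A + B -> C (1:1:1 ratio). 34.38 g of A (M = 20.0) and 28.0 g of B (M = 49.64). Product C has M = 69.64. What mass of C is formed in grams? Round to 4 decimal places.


Find moles of each reactant; the smaller value is the limiting reagent in a 1:1:1 reaction, so moles_C equals moles of the limiter.
n_A = mass_A / M_A = 34.38 / 20.0 = 1.719 mol
n_B = mass_B / M_B = 28.0 / 49.64 = 0.564061 mol
Limiting reagent: B (smaller), n_limiting = 0.564061 mol
mass_C = n_limiting * M_C = 0.564061 * 69.64
mass_C = 39.28120804 g, rounded to 4 dp:

39.2812 g


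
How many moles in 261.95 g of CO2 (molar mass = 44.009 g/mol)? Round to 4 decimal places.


n = mass / M
n = 261.95 / 44.009
n = 5.9521916 mol, rounded to 4 dp:

5.9522 mol


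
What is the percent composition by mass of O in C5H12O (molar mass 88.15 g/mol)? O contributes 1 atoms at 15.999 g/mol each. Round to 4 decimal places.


pct = 100 * (n_elem * M_elem) / M_total
mass_contribution = 1 * 15.999 = 15.999 g/mol
pct = 100 * 15.999 / 88.15
pct = 18.14974475 %, rounded to 4 dp:

18.1497 %


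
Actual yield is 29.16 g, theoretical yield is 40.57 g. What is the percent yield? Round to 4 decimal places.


% yield = 100 * actual / theoretical
% yield = 100 * 29.16 / 40.57
% yield = 71.87577027 %, rounded to 4 dp:

71.8758 %


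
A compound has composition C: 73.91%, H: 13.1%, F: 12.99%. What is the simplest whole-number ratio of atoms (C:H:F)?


Assume 100 g of compound, divide each mass% by atomic mass to get moles, then normalize by the smallest to get a raw atom ratio.
Moles per 100 g: C: 73.91/12.011 = 6.1535, H: 13.1/1.008 = 12.996, F: 12.99/18.998 = 0.6838
Raw ratio (divide by min = 0.6838): C: 9.0, H: 19.007, F: 1.0
Multiply by 1 to clear fractions: C: 9.0 ~= 9, H: 19.007 ~= 19, F: 1.0 ~= 1
Reduce by GCD to get the simplest whole-number ratio:

9:19:1


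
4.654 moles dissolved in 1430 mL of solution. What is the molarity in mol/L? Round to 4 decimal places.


Convert volume to liters: V_L = V_mL / 1000.
V_L = 1430 / 1000 = 1.43 L
M = n / V_L = 4.654 / 1.43
M = 3.25454545 mol/L, rounded to 4 dp:

3.2545 mol/L


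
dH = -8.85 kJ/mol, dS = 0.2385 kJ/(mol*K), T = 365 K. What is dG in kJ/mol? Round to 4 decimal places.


Gibbs: dG = dH - T*dS (consistent units, dS already in kJ/(mol*K)).
T*dS = 365 * 0.2385 = 87.0525
dG = -8.85 - (87.0525)
dG = -95.9025 kJ/mol, rounded to 4 dp:

-95.9025 kJ/mol


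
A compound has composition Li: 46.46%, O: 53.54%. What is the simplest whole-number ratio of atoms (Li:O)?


Assume 100 g of compound, divide each mass% by atomic mass to get moles, then normalize by the smallest to get a raw atom ratio.
Moles per 100 g: Li: 46.46/6.941 = 6.6936, O: 53.54/15.999 = 3.3465
Raw ratio (divide by min = 3.3465): Li: 2.0, O: 1.0
Multiply by 1 to clear fractions: Li: 2.0 ~= 2, O: 1.0 ~= 1
Reduce by GCD to get the simplest whole-number ratio:

2:1


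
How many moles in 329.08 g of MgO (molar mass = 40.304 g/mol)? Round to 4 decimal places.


n = mass / M
n = 329.08 / 40.304
n = 8.16494641 mol, rounded to 4 dp:

8.1649 mol


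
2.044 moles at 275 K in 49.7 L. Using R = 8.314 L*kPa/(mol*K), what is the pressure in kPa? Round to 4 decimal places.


PV = nRT, solve for P = nRT / V.
nRT = 2.044 * 8.314 * 275 = 4673.2994
P = 4673.2994 / 49.7
P = 94.03016901 kPa, rounded to 4 dp:

94.0302 kPa


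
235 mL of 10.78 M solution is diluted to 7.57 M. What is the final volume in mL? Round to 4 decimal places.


Dilution: M1*V1 = M2*V2, solve for V2.
V2 = M1*V1 / M2
V2 = 10.78 * 235 / 7.57
V2 = 2533.3 / 7.57
V2 = 334.64993395 mL, rounded to 4 dp:

334.6499 mL


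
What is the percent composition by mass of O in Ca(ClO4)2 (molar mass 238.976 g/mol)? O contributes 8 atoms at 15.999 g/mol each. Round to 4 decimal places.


pct = 100 * (n_elem * M_elem) / M_total
mass_contribution = 8 * 15.999 = 127.992 g/mol
pct = 100 * 127.992 / 238.976
pct = 53.55851634 %, rounded to 4 dp:

53.5585 %


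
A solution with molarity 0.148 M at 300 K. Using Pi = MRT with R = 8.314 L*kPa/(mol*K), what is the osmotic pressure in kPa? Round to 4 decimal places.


Osmotic pressure (van't Hoff): Pi = M*R*T.
RT = 8.314 * 300 = 2494.2
Pi = 0.148 * 2494.2
Pi = 369.1416 kPa, rounded to 4 dp:

369.1416 kPa


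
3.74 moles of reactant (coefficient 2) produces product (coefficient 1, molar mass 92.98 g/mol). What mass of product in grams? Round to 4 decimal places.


Use the coefficient ratio to convert reactant moles to product moles, then multiply by the product's molar mass.
moles_P = moles_R * (coeff_P / coeff_R) = 3.74 * (1/2) = 1.87
mass_P = moles_P * M_P = 1.87 * 92.98
mass_P = 173.8726 g, rounded to 4 dp:

173.8726 g


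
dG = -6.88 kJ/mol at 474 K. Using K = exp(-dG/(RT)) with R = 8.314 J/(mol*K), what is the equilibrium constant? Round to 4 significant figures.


dG is in kJ/mol; multiply by 1000 to match R in J/(mol*K).
RT = 8.314 * 474 = 3940.836 J/mol
exponent = -dG*1000 / (RT) = -(-6.88*1000) / 3940.836 = 1.74582246
K = exp(1.74582246)
K = 5.7306127, rounded to 4 significant figures:

5.731


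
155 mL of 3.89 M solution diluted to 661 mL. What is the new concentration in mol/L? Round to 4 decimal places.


Dilution: M1*V1 = M2*V2, solve for M2.
M2 = M1*V1 / V2
M2 = 3.89 * 155 / 661
M2 = 602.95 / 661
M2 = 0.91217852 mol/L, rounded to 4 dp:

0.9122 mol/L


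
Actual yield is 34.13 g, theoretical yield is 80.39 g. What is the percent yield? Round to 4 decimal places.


% yield = 100 * actual / theoretical
% yield = 100 * 34.13 / 80.39
% yield = 42.45552929 %, rounded to 4 dp:

42.4555 %


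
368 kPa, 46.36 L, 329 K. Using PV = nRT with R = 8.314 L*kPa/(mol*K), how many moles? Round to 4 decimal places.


PV = nRT, solve for n = PV / (RT).
PV = 368 * 46.36 = 17060.48
RT = 8.314 * 329 = 2735.306
n = 17060.48 / 2735.306
n = 6.23713764 mol, rounded to 4 dp:

6.2371 mol


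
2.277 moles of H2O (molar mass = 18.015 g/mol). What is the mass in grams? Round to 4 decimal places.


mass = n * M
mass = 2.277 * 18.015
mass = 41.020155 g, rounded to 4 dp:

41.0202 g


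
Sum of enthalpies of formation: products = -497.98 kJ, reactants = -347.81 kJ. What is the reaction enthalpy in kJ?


dH_rxn = sum(dH_f products) - sum(dH_f reactants)
dH_rxn = -497.98 - (-347.81)
dH_rxn = -150.17 kJ:

-150.17 kJ


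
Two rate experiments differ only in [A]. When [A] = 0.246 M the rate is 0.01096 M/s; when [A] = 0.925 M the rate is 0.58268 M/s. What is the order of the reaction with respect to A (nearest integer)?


Rate is proportional to [A]^n, so rate2/rate1 = ([A]2/[A]1)^n. Take logs to solve for n.
rate2/rate1 = 0.58268 / 0.01096 = 53.1642
[A]2/[A]1 = 0.925 / 0.246 = 3.7602
n = ln(53.1642) / ln(3.7602) = 3.0
Nearest integer order:

3


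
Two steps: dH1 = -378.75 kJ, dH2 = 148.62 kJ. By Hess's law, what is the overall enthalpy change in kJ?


Hess's law: enthalpy is a state function, so add the step enthalpies.
dH_total = dH1 + dH2 = -378.75 + (148.62)
dH_total = -230.13 kJ:

-230.13 kJ


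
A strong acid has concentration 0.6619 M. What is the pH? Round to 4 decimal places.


A strong acid dissociates completely, so [H+] equals the given concentration.
pH = -log10([H+]) = -log10(0.6619)
pH = 0.17920762, rounded to 4 dp:

0.1792


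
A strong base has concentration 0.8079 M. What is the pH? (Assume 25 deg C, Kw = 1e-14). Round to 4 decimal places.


A strong base dissociates completely, so [OH-] equals the given concentration.
pOH = -log10([OH-]) = -log10(0.8079) = 0.092642
pH = 14 - pOH = 14 - 0.092642
pH = 13.907358, rounded to 4 dp:

13.9074


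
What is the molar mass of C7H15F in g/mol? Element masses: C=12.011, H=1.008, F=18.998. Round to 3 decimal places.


M = sum(count * atomic_mass) over atoms.
M = 7*12.011 + 15*1.008 + 1*18.998
M = 84.077 + 15.12 + 18.998
M = 118.195 g/mol, rounded to 3 dp:

118.195 g/mol


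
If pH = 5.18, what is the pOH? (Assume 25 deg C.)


At 25 deg C, pH + pOH = 14.
pOH = 14 - pH = 14 - 5.18
pOH = 8.82:

8.82


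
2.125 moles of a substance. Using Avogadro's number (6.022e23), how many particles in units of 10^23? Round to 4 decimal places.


N = n * NA, then divide by 1e23 for the requested units.
N / 1e23 = n * 6.022
N / 1e23 = 2.125 * 6.022
N / 1e23 = 12.79675, rounded to 4 dp:

12.7968


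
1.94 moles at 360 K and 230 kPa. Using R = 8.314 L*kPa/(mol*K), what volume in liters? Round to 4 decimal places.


PV = nRT, solve for V = nRT / P.
nRT = 1.94 * 8.314 * 360 = 5806.4976
V = 5806.4976 / 230
V = 25.24564174 L, rounded to 4 dp:

25.2456 L


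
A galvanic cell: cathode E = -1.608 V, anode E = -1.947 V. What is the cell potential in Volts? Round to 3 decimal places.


Standard cell potential: E_cell = E_cathode - E_anode.
E_cell = -1.608 - (-1.947)
E_cell = 0.339 V, rounded to 3 dp:

0.339 V


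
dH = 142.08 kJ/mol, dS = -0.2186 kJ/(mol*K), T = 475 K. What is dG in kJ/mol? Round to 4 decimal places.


Gibbs: dG = dH - T*dS (consistent units, dS already in kJ/(mol*K)).
T*dS = 475 * -0.2186 = -103.835
dG = 142.08 - (-103.835)
dG = 245.915 kJ/mol, rounded to 4 dp:

245.9150 kJ/mol


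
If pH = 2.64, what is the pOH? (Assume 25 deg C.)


At 25 deg C, pH + pOH = 14.
pOH = 14 - pH = 14 - 2.64
pOH = 11.36:

11.36


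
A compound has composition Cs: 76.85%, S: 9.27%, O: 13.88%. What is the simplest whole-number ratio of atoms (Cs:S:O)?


Assume 100 g of compound, divide each mass% by atomic mass to get moles, then normalize by the smallest to get a raw atom ratio.
Moles per 100 g: Cs: 76.85/132.905 = 0.5782, S: 9.27/32.065 = 0.2891, O: 13.88/15.999 = 0.8676
Raw ratio (divide by min = 0.2891): Cs: 2.0, S: 1.0, O: 3.001
Multiply by 1 to clear fractions: Cs: 2.0 ~= 2, S: 1.0 ~= 1, O: 3.001 ~= 3
Reduce by GCD to get the simplest whole-number ratio:

2:1:3


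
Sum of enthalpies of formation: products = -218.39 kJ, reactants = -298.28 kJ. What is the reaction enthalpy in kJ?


dH_rxn = sum(dH_f products) - sum(dH_f reactants)
dH_rxn = -218.39 - (-298.28)
dH_rxn = 79.89 kJ:

79.89 kJ


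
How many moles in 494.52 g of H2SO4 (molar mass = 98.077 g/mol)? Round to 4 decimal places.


n = mass / M
n = 494.52 / 98.077
n = 5.04216075 mol, rounded to 4 dp:

5.0422 mol


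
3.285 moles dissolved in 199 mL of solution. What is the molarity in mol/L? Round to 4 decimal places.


Convert volume to liters: V_L = V_mL / 1000.
V_L = 199 / 1000 = 0.199 L
M = n / V_L = 3.285 / 0.199
M = 16.50753769 mol/L, rounded to 4 dp:

16.5075 mol/L


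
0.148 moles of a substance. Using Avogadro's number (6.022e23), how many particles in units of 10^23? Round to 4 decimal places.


N = n * NA, then divide by 1e23 for the requested units.
N / 1e23 = n * 6.022
N / 1e23 = 0.148 * 6.022
N / 1e23 = 0.891256, rounded to 4 dp:

0.8913


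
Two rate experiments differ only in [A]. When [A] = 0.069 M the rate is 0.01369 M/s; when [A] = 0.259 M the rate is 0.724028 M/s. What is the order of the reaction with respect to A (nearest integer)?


Rate is proportional to [A]^n, so rate2/rate1 = ([A]2/[A]1)^n. Take logs to solve for n.
rate2/rate1 = 0.724028 / 0.01369 = 52.8874
[A]2/[A]1 = 0.259 / 0.069 = 3.7536
n = ln(52.8874) / ln(3.7536) = 3.0
Nearest integer order:

3


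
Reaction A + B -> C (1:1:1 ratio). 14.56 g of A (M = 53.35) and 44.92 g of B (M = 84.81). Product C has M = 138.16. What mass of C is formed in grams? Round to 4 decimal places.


Find moles of each reactant; the smaller value is the limiting reagent in a 1:1:1 reaction, so moles_C equals moles of the limiter.
n_A = mass_A / M_A = 14.56 / 53.35 = 0.272915 mol
n_B = mass_B / M_B = 44.92 / 84.81 = 0.529655 mol
Limiting reagent: A (smaller), n_limiting = 0.272915 mol
mass_C = n_limiting * M_C = 0.272915 * 138.16
mass_C = 37.7059364 g, rounded to 4 dp:

37.7059 g


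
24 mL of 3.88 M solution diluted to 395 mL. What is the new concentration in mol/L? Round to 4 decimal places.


Dilution: M1*V1 = M2*V2, solve for M2.
M2 = M1*V1 / V2
M2 = 3.88 * 24 / 395
M2 = 93.12 / 395
M2 = 0.23574684 mol/L, rounded to 4 dp:

0.2357 mol/L


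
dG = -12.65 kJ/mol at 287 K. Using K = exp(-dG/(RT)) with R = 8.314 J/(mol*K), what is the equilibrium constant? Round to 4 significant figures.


dG is in kJ/mol; multiply by 1000 to match R in J/(mol*K).
RT = 8.314 * 287 = 2386.118 J/mol
exponent = -dG*1000 / (RT) = -(-12.65*1000) / 2386.118 = 5.30149808
K = exp(5.30149808)
K = 200.63716, rounded to 4 significant figures:

200.6


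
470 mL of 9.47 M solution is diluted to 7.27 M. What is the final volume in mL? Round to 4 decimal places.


Dilution: M1*V1 = M2*V2, solve for V2.
V2 = M1*V1 / M2
V2 = 9.47 * 470 / 7.27
V2 = 4450.9 / 7.27
V2 = 612.22833563 mL, rounded to 4 dp:

612.2283 mL


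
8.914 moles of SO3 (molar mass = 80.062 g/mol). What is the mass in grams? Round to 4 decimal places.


mass = n * M
mass = 8.914 * 80.062
mass = 713.672668 g, rounded to 4 dp:

713.6727 g


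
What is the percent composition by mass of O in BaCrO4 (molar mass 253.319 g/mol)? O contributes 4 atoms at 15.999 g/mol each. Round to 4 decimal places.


pct = 100 * (n_elem * M_elem) / M_total
mass_contribution = 4 * 15.999 = 63.996 g/mol
pct = 100 * 63.996 / 253.319
pct = 25.2630083 %, rounded to 4 dp:

25.2630 %


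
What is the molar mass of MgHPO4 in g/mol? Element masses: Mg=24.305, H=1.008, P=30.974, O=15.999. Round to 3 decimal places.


M = sum(count * atomic_mass) over atoms.
M = 1*24.305 + 1*1.008 + 1*30.974 + 4*15.999
M = 24.305 + 1.008 + 30.974 + 63.996
M = 120.283 g/mol, rounded to 3 dp:

120.283 g/mol


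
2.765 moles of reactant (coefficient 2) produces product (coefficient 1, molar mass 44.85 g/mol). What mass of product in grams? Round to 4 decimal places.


Use the coefficient ratio to convert reactant moles to product moles, then multiply by the product's molar mass.
moles_P = moles_R * (coeff_P / coeff_R) = 2.765 * (1/2) = 1.3825
mass_P = moles_P * M_P = 1.3825 * 44.85
mass_P = 62.005125 g, rounded to 4 dp:

62.0051 g


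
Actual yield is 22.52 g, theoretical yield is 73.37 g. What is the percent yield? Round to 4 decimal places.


% yield = 100 * actual / theoretical
% yield = 100 * 22.52 / 73.37
% yield = 30.69374404 %, rounded to 4 dp:

30.6937 %


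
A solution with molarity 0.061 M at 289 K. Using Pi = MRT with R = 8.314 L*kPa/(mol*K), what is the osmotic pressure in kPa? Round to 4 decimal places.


Osmotic pressure (van't Hoff): Pi = M*R*T.
RT = 8.314 * 289 = 2402.746
Pi = 0.061 * 2402.746
Pi = 146.567506 kPa, rounded to 4 dp:

146.5675 kPa


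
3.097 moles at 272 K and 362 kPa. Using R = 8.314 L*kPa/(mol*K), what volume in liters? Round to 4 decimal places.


PV = nRT, solve for V = nRT / P.
nRT = 3.097 * 8.314 * 272 = 7003.5806
V = 7003.5806 / 362
V = 19.34690773 L, rounded to 4 dp:

19.3469 L


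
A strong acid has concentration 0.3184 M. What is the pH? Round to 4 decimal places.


A strong acid dissociates completely, so [H+] equals the given concentration.
pH = -log10([H+]) = -log10(0.3184)
pH = 0.49702694, rounded to 4 dp:

0.4970


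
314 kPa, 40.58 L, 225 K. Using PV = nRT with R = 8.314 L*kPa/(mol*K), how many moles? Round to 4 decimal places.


PV = nRT, solve for n = PV / (RT).
PV = 314 * 40.58 = 12742.12
RT = 8.314 * 225 = 1870.65
n = 12742.12 / 1870.65
n = 6.81160025 mol, rounded to 4 dp:

6.8116 mol


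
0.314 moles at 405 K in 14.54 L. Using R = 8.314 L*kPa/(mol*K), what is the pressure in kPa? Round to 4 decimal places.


PV = nRT, solve for P = nRT / V.
nRT = 0.314 * 8.314 * 405 = 1057.2914
P = 1057.2914 / 14.54
P = 72.71605227 kPa, rounded to 4 dp:

72.7161 kPa


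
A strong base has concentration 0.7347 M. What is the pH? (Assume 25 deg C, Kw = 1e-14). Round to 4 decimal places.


A strong base dissociates completely, so [OH-] equals the given concentration.
pOH = -log10([OH-]) = -log10(0.7347) = 0.13389
pH = 14 - pOH = 14 - 0.13389
pH = 13.86611, rounded to 4 dp:

13.8661


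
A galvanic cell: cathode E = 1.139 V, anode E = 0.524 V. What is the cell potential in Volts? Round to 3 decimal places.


Standard cell potential: E_cell = E_cathode - E_anode.
E_cell = 1.139 - (0.524)
E_cell = 0.615 V, rounded to 3 dp:

0.615 V


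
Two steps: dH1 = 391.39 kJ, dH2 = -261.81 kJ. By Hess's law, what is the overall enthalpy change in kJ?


Hess's law: enthalpy is a state function, so add the step enthalpies.
dH_total = dH1 + dH2 = 391.39 + (-261.81)
dH_total = 129.58 kJ:

129.58 kJ


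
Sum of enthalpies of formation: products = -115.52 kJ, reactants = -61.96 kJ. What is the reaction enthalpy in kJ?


dH_rxn = sum(dH_f products) - sum(dH_f reactants)
dH_rxn = -115.52 - (-61.96)
dH_rxn = -53.56 kJ:

-53.56 kJ


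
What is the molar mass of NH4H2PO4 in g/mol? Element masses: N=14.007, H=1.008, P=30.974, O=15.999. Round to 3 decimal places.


M = sum(count * atomic_mass) over atoms.
M = 1*14.007 + 6*1.008 + 1*30.974 + 4*15.999
M = 14.007 + 6.048 + 30.974 + 63.996
M = 115.025 g/mol, rounded to 3 dp:

115.025 g/mol


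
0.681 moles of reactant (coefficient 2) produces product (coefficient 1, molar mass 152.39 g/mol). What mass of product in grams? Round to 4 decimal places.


Use the coefficient ratio to convert reactant moles to product moles, then multiply by the product's molar mass.
moles_P = moles_R * (coeff_P / coeff_R) = 0.681 * (1/2) = 0.3405
mass_P = moles_P * M_P = 0.3405 * 152.39
mass_P = 51.888795 g, rounded to 4 dp:

51.8888 g


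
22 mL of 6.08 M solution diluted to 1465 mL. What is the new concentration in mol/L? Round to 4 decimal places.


Dilution: M1*V1 = M2*V2, solve for M2.
M2 = M1*V1 / V2
M2 = 6.08 * 22 / 1465
M2 = 133.76 / 1465
M2 = 0.09130375 mol/L, rounded to 4 dp:

0.0913 mol/L


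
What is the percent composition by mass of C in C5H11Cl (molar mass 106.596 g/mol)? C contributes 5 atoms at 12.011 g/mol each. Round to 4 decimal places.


pct = 100 * (n_elem * M_elem) / M_total
mass_contribution = 5 * 12.011 = 60.055 g/mol
pct = 100 * 60.055 / 106.596
pct = 56.33888701 %, rounded to 4 dp:

56.3389 %


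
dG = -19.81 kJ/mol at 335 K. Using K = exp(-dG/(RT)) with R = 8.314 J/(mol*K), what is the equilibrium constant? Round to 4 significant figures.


dG is in kJ/mol; multiply by 1000 to match R in J/(mol*K).
RT = 8.314 * 335 = 2785.19 J/mol
exponent = -dG*1000 / (RT) = -(-19.81*1000) / 2785.19 = 7.11262068
K = exp(7.11262068)
K = 1227.3599, rounded to 4 significant figures:

1227


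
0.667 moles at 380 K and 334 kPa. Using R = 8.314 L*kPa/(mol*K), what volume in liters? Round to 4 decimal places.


PV = nRT, solve for V = nRT / P.
nRT = 0.667 * 8.314 * 380 = 2107.2664
V = 2107.2664 / 334
V = 6.30918084 L, rounded to 4 dp:

6.3092 L


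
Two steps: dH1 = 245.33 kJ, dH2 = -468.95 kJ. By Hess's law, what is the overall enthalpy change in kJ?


Hess's law: enthalpy is a state function, so add the step enthalpies.
dH_total = dH1 + dH2 = 245.33 + (-468.95)
dH_total = -223.62 kJ:

-223.62 kJ


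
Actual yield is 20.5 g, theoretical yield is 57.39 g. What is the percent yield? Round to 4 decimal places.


% yield = 100 * actual / theoretical
% yield = 100 * 20.5 / 57.39
% yield = 35.7205088 %, rounded to 4 dp:

35.7205 %


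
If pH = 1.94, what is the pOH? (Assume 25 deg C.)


At 25 deg C, pH + pOH = 14.
pOH = 14 - pH = 14 - 1.94
pOH = 12.06:

12.06


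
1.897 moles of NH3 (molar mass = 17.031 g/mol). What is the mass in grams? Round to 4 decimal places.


mass = n * M
mass = 1.897 * 17.031
mass = 32.307807 g, rounded to 4 dp:

32.3078 g


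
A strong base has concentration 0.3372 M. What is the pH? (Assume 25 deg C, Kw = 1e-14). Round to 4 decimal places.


A strong base dissociates completely, so [OH-] equals the given concentration.
pOH = -log10([OH-]) = -log10(0.3372) = 0.472112
pH = 14 - pOH = 14 - 0.472112
pH = 13.527888, rounded to 4 dp:

13.5279


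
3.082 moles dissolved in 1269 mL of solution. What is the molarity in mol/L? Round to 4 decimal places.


Convert volume to liters: V_L = V_mL / 1000.
V_L = 1269 / 1000 = 1.269 L
M = n / V_L = 3.082 / 1.269
M = 2.428684 mol/L, rounded to 4 dp:

2.4287 mol/L


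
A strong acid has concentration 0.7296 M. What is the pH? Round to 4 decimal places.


A strong acid dissociates completely, so [H+] equals the given concentration.
pH = -log10([H+]) = -log10(0.7296)
pH = 0.13691517, rounded to 4 dp:

0.1369


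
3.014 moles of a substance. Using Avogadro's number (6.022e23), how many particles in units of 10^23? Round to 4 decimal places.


N = n * NA, then divide by 1e23 for the requested units.
N / 1e23 = n * 6.022
N / 1e23 = 3.014 * 6.022
N / 1e23 = 18.150308, rounded to 4 dp:

18.1503


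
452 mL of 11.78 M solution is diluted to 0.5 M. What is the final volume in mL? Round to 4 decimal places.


Dilution: M1*V1 = M2*V2, solve for V2.
V2 = M1*V1 / M2
V2 = 11.78 * 452 / 0.5
V2 = 5324.56 / 0.5
V2 = 10649.12 mL, rounded to 4 dp:

10649.1200 mL


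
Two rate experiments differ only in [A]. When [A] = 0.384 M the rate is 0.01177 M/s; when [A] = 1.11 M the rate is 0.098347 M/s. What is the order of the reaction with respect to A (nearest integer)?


Rate is proportional to [A]^n, so rate2/rate1 = ([A]2/[A]1)^n. Take logs to solve for n.
rate2/rate1 = 0.098347 / 0.01177 = 8.3557
[A]2/[A]1 = 1.11 / 0.384 = 2.8906
n = ln(8.3557) / ln(2.8906) = 2.0
Nearest integer order:

2


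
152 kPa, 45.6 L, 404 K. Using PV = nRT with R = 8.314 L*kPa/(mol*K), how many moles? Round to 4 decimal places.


PV = nRT, solve for n = PV / (RT).
PV = 152 * 45.6 = 6931.2
RT = 8.314 * 404 = 3358.856
n = 6931.2 / 3358.856
n = 2.06355974 mol, rounded to 4 dp:

2.0636 mol


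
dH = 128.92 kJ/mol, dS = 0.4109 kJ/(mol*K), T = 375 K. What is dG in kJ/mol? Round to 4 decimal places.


Gibbs: dG = dH - T*dS (consistent units, dS already in kJ/(mol*K)).
T*dS = 375 * 0.4109 = 154.0875
dG = 128.92 - (154.0875)
dG = -25.1675 kJ/mol, rounded to 4 dp:

-25.1675 kJ/mol


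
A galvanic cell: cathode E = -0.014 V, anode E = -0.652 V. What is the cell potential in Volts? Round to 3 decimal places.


Standard cell potential: E_cell = E_cathode - E_anode.
E_cell = -0.014 - (-0.652)
E_cell = 0.638 V, rounded to 3 dp:

0.638 V


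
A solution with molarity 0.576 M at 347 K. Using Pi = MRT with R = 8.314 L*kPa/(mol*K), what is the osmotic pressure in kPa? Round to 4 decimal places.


Osmotic pressure (van't Hoff): Pi = M*R*T.
RT = 8.314 * 347 = 2884.958
Pi = 0.576 * 2884.958
Pi = 1661.735808 kPa, rounded to 4 dp:

1661.7358 kPa


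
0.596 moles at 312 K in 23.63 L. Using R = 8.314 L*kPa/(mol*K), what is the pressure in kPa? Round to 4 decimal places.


PV = nRT, solve for P = nRT / V.
nRT = 0.596 * 8.314 * 312 = 1546.0049
P = 1546.0049 / 23.63
P = 65.42551418 kPa, rounded to 4 dp:

65.4255 kPa


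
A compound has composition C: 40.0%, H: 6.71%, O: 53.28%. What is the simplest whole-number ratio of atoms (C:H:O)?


Assume 100 g of compound, divide each mass% by atomic mass to get moles, then normalize by the smallest to get a raw atom ratio.
Moles per 100 g: C: 40.0/12.011 = 3.3303, H: 6.71/1.008 = 6.6567, O: 53.28/15.999 = 3.3302
Raw ratio (divide by min = 3.3302): C: 1.0, H: 1.999, O: 1.0
Multiply by 1 to clear fractions: C: 1.0 ~= 1, H: 1.999 ~= 2, O: 1.0 ~= 1
Reduce by GCD to get the simplest whole-number ratio:

1:2:1


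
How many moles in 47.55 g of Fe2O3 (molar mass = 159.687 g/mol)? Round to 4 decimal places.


n = mass / M
n = 47.55 / 159.687
n = 0.29777001 mol, rounded to 4 dp:

0.2978 mol


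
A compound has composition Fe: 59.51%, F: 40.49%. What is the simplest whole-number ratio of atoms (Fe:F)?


Assume 100 g of compound, divide each mass% by atomic mass to get moles, then normalize by the smallest to get a raw atom ratio.
Moles per 100 g: Fe: 59.51/55.845 = 1.0656, F: 40.49/18.998 = 2.1313
Raw ratio (divide by min = 1.0656): Fe: 1.0, F: 2.0
Multiply by 1 to clear fractions: Fe: 1.0 ~= 1, F: 2.0 ~= 2
Reduce by GCD to get the simplest whole-number ratio:

1:2


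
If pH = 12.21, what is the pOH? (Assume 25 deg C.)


At 25 deg C, pH + pOH = 14.
pOH = 14 - pH = 14 - 12.21
pOH = 1.79:

1.79


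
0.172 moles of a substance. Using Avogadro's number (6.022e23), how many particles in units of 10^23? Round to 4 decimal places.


N = n * NA, then divide by 1e23 for the requested units.
N / 1e23 = n * 6.022
N / 1e23 = 0.172 * 6.022
N / 1e23 = 1.035784, rounded to 4 dp:

1.0358


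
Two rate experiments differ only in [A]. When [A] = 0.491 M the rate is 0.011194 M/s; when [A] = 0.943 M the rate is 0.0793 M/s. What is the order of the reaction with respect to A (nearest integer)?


Rate is proportional to [A]^n, so rate2/rate1 = ([A]2/[A]1)^n. Take logs to solve for n.
rate2/rate1 = 0.0793 / 0.011194 = 7.0842
[A]2/[A]1 = 0.943 / 0.491 = 1.9206
n = ln(7.0842) / ln(1.9206) = 3.0
Nearest integer order:

3


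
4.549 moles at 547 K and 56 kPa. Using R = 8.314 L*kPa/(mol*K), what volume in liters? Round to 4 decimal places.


PV = nRT, solve for V = nRT / P.
nRT = 4.549 * 8.314 * 547 = 20687.7511
V = 20687.7511 / 56
V = 369.42412679 L, rounded to 4 dp:

369.4241 L


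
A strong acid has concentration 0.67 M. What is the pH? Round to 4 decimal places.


A strong acid dissociates completely, so [H+] equals the given concentration.
pH = -log10([H+]) = -log10(0.67)
pH = 0.1739252, rounded to 4 dp:

0.1739


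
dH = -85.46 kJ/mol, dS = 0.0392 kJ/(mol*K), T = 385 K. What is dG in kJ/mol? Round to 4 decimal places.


Gibbs: dG = dH - T*dS (consistent units, dS already in kJ/(mol*K)).
T*dS = 385 * 0.0392 = 15.092
dG = -85.46 - (15.092)
dG = -100.552 kJ/mol, rounded to 4 dp:

-100.5520 kJ/mol


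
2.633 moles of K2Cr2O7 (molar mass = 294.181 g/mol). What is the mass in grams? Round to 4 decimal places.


mass = n * M
mass = 2.633 * 294.181
mass = 774.578573 g, rounded to 4 dp:

774.5786 g


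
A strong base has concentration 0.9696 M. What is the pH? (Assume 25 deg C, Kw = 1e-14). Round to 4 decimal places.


A strong base dissociates completely, so [OH-] equals the given concentration.
pOH = -log10([OH-]) = -log10(0.9696) = 0.013407
pH = 14 - pOH = 14 - 0.013407
pH = 13.986593, rounded to 4 dp:

13.9866


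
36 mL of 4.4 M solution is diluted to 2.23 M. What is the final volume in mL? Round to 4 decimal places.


Dilution: M1*V1 = M2*V2, solve for V2.
V2 = M1*V1 / M2
V2 = 4.4 * 36 / 2.23
V2 = 158.4 / 2.23
V2 = 71.03139013 mL, rounded to 4 dp:

71.0314 mL


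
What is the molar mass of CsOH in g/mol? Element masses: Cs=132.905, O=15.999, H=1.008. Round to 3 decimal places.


M = sum(count * atomic_mass) over atoms.
M = 1*132.905 + 1*15.999 + 1*1.008
M = 132.905 + 15.999 + 1.008
M = 149.912 g/mol, rounded to 3 dp:

149.912 g/mol


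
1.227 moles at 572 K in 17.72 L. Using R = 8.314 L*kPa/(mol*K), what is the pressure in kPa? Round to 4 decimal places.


PV = nRT, solve for P = nRT / V.
nRT = 1.227 * 8.314 * 572 = 5835.131
P = 5835.131 / 17.72
P = 329.29633183 kPa, rounded to 4 dp:

329.2963 kPa


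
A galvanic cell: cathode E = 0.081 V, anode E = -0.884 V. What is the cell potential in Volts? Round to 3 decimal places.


Standard cell potential: E_cell = E_cathode - E_anode.
E_cell = 0.081 - (-0.884)
E_cell = 0.965 V, rounded to 3 dp:

0.965 V


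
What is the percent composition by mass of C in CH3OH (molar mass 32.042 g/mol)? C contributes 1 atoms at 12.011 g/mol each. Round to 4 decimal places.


pct = 100 * (n_elem * M_elem) / M_total
mass_contribution = 1 * 12.011 = 12.011 g/mol
pct = 100 * 12.011 / 32.042
pct = 37.48517571 %, rounded to 4 dp:

37.4852 %


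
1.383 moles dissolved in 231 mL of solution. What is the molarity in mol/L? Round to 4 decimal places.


Convert volume to liters: V_L = V_mL / 1000.
V_L = 231 / 1000 = 0.231 L
M = n / V_L = 1.383 / 0.231
M = 5.98701299 mol/L, rounded to 4 dp:

5.9870 mol/L


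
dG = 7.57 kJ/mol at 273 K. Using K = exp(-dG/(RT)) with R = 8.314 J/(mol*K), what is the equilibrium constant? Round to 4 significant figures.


dG is in kJ/mol; multiply by 1000 to match R in J/(mol*K).
RT = 8.314 * 273 = 2269.722 J/mol
exponent = -dG*1000 / (RT) = -(7.57*1000) / 2269.722 = -3.33521022
K = exp(-3.33521022)
K = 0.0356071, rounded to 4 significant figures:

0.03561


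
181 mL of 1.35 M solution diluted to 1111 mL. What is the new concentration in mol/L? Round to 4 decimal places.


Dilution: M1*V1 = M2*V2, solve for M2.
M2 = M1*V1 / V2
M2 = 1.35 * 181 / 1111
M2 = 244.35 / 1111
M2 = 0.21993699 mol/L, rounded to 4 dp:

0.2199 mol/L


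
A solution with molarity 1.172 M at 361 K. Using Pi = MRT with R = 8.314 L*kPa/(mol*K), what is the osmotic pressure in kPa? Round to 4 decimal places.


Osmotic pressure (van't Hoff): Pi = M*R*T.
RT = 8.314 * 361 = 3001.354
Pi = 1.172 * 3001.354
Pi = 3517.586888 kPa, rounded to 4 dp:

3517.5869 kPa


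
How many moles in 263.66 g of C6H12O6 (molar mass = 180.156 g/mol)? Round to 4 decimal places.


n = mass / M
n = 263.66 / 180.156
n = 1.4635094 mol, rounded to 4 dp:

1.4635 mol


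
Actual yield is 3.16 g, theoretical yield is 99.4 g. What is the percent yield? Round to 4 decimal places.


% yield = 100 * actual / theoretical
% yield = 100 * 3.16 / 99.4
% yield = 3.17907445 %, rounded to 4 dp:

3.1791 %


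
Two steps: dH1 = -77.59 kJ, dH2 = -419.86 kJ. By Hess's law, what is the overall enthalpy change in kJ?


Hess's law: enthalpy is a state function, so add the step enthalpies.
dH_total = dH1 + dH2 = -77.59 + (-419.86)
dH_total = -497.45 kJ:

-497.45 kJ
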